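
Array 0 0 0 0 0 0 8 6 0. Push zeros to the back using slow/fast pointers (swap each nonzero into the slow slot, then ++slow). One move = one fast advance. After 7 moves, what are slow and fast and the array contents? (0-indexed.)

slow=1, fast=7, a=[8, 0, 0, 0, 0, 0, 0, 6, 0]

slow=0 fast=0: a[fast]=0, fast++
slow=0 fast=1: a[fast]=0, fast++
slow=0 fast=2: a[fast]=0, fast++
slow=0 fast=3: a[fast]=0, fast++
slow=0 fast=4: a[fast]=0, fast++
slow=0 fast=5: a[fast]=0, fast++
slow=0 fast=6: a[fast]=8≠0 swap→a[0]=8, slow++,fast++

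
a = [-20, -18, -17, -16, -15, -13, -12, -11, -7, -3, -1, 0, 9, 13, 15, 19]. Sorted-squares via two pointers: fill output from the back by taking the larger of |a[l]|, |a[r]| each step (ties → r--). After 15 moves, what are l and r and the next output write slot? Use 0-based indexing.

l=11, r=11, next write slot=0

l=0 r=15: |-20|>|19| out[15]=400, l++
l=1 r=15: |-18|<=|19| out[14]=361, r--
l=1 r=14: |-18|>|15| out[13]=324, l++
l=2 r=14: |-17|>|15| out[12]=289, l++
l=3 r=14: |-16|>|15| out[11]=256, l++
l=4 r=14: |-15|<=|15| out[10]=225, r--
l=4 r=13: |-15|>|13| out[9]=225, l++
l=5 r=13: |-13|<=|13| out[8]=169, r--
l=5 r=12: |-13|>|9| out[7]=169, l++
l=6 r=12: |-12|>|9| out[6]=144, l++
l=7 r=12: |-11|>|9| out[5]=121, l++
l=8 r=12: |-7|<=|9| out[4]=81, r--
l=8 r=11: |-7|>|0| out[3]=49, l++
l=9 r=11: |-3|>|0| out[2]=9, l++
l=10 r=11: |-1|>|0| out[1]=1, l++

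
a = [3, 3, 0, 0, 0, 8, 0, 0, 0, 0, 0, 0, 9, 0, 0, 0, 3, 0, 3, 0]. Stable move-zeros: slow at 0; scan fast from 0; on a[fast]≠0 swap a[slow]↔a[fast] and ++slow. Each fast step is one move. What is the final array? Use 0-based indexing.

[3, 3, 8, 9, 3, 3, 0, 0, 0, 0, 0, 0, 0, 0, 0, 0, 0, 0, 0, 0]

slow=0 fast=0: a[fast]=3≠0 swap→a[0]=3, slow++,fast++
slow=1 fast=1: a[fast]=3≠0 swap→a[1]=3, slow++,fast++
slow=2 fast=2: a[fast]=0, fast++
slow=2 fast=3: a[fast]=0, fast++
slow=2 fast=4: a[fast]=0, fast++
slow=2 fast=5: a[fast]=8≠0 swap→a[2]=8, slow++,fast++
slow=3 fast=6: a[fast]=0, fast++
slow=3 fast=7: a[fast]=0, fast++
slow=3 fast=8: a[fast]=0, fast++
slow=3 fast=9: a[fast]=0, fast++
slow=3 fast=10: a[fast]=0, fast++
slow=3 fast=11: a[fast]=0, fast++
slow=3 fast=12: a[fast]=9≠0 swap→a[3]=9, slow++,fast++
slow=4 fast=13: a[fast]=0, fast++
slow=4 fast=14: a[fast]=0, fast++
slow=4 fast=15: a[fast]=0, fast++
slow=4 fast=16: a[fast]=3≠0 swap→a[4]=3, slow++,fast++
slow=5 fast=17: a[fast]=0, fast++
slow=5 fast=18: a[fast]=3≠0 swap→a[5]=3, slow++,fast++
slow=6 fast=19: a[fast]=0, fast++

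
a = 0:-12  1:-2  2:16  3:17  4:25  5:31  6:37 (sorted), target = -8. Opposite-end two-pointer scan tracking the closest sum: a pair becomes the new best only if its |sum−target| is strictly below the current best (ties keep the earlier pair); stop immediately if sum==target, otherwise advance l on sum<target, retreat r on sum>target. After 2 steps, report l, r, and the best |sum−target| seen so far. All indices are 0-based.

[0,6] -12+37=25 d=33 * → r--
[0,5] -12+31=19 d=27 * → r--

l=0, r=4, best |Δ|=27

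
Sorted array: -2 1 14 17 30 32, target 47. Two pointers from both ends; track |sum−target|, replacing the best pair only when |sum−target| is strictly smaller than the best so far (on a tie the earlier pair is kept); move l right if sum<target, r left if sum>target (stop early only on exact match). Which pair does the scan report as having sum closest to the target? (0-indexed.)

pair (17, 30) with sum 47 (|Δ|=0)

[0,5] -2+32=30 d=17 * → l++
[1,5] 1+32=33 d=14 * → l++
[2,5] 14+32=46 d=1 * → l++
[3,5] 17+32=49 d=2 → r--
[3,4] 17+30=47 d=0 * → stop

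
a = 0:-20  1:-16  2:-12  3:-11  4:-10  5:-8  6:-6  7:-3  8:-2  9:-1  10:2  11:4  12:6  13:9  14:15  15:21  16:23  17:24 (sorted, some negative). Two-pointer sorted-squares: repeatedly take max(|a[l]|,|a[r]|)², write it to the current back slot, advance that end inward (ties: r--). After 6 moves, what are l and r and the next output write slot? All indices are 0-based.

l=2, r=13, next write slot=11

[0,17] |-20|<=|24| out[17]=576 → r--
[0,16] |-20|<=|23| out[16]=529 → r--
[0,15] |-20|<=|21| out[15]=441 → r--
[0,14] |-20|>|15| out[14]=400 → l++
[1,14] |-16|>|15| out[13]=256 → l++
[2,14] |-12|<=|15| out[12]=225 → r--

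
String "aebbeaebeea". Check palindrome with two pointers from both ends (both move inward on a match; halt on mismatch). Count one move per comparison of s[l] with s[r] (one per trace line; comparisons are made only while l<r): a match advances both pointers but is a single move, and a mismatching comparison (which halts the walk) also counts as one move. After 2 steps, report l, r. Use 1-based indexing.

l=3, r=9

l=1 r=11: 'a'=='a', l++,r--
l=2 r=10: 'e'=='e', l++,r--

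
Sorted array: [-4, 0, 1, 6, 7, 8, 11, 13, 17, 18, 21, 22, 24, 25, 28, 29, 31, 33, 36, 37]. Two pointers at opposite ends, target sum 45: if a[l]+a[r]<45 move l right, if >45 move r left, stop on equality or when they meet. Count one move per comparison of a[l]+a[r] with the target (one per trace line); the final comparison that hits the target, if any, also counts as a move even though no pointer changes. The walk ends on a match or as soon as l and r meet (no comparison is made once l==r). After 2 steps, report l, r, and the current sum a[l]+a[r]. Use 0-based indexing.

[0,19] -4+37=33 <45 → l++
[1,19] 0+37=37 <45 → l++

l=2, r=19, sum=38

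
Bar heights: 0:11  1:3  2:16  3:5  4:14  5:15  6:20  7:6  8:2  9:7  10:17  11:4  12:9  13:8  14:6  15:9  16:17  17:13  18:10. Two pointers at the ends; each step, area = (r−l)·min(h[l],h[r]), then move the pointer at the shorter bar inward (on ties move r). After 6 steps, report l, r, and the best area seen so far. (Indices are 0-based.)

l=4, r=16, best area=224

l=0 r=18: min(11,10)*18=180 best=180 *, r--
l=0 r=17: min(11,13)*17=187 best=187 *, l++
l=1 r=17: min(3,13)*16=48 best=187, l++
l=2 r=17: min(16,13)*15=195 best=195 *, r--
l=2 r=16: min(16,17)*14=224 best=224 *, l++
l=3 r=16: min(5,17)*13=65 best=224, l++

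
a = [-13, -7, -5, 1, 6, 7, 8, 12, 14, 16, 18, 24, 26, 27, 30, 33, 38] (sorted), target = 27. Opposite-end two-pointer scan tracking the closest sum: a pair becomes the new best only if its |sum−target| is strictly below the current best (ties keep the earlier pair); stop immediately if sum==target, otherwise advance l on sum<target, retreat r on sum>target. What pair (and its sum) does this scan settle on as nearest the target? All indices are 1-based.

l=1 r=17: -13+38=25 d=2 *, l++
l=2 r=17: -7+38=31 d=4, r--
l=2 r=16: -7+33=26 d=1 *, l++
l=3 r=16: -5+33=28 d=1, r--
l=3 r=15: -5+30=25 d=2, l++
l=4 r=15: 1+30=31 d=4, r--
l=4 r=14: 1+27=28 d=1, r--
l=4 r=13: 1+26=27 d=0 *, stop

pair (1, 26) with sum 27 (|Δ|=0)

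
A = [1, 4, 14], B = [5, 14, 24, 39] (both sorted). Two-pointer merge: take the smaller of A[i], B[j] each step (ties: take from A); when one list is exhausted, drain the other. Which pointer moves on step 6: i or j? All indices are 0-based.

j

[i=0,j=0] A[i]=1<=B[j]=5 take 1 → i++
[i=1,j=0] A[i]=4<=B[j]=5 take 4 → i++
[i=2,j=0] A[i]=14>B[j]=5 take 5 → j++
[i=2,j=1] A[i]=14<=B[j]=14 take 14 → i++
[i=3,j=1] A done, take B[j]=14 → j++
[i=3,j=2] A done, take B[j]=24 → j++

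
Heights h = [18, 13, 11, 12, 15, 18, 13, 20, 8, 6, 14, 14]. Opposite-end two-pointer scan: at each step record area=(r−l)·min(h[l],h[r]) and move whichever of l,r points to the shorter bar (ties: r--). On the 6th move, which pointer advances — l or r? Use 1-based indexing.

l

l=1 r=12: min(18,14)*11=154 best=154 *, r--
l=1 r=11: min(18,14)*10=140 best=154, r--
l=1 r=10: min(18,6)*9=54 best=154, r--
l=1 r=9: min(18,8)*8=64 best=154, r--
l=1 r=8: min(18,20)*7=126 best=154, l++
l=2 r=8: min(13,20)*6=78 best=154, l++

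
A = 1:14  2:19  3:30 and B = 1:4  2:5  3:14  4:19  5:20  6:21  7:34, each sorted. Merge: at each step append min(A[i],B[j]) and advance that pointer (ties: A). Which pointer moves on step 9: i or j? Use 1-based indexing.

[i=1,j=1] A[i]=14>B[j]=4 take 4 → j++
[i=1,j=2] A[i]=14>B[j]=5 take 5 → j++
[i=1,j=3] A[i]=14<=B[j]=14 take 14 → i++
[i=2,j=3] A[i]=19>B[j]=14 take 14 → j++
[i=2,j=4] A[i]=19<=B[j]=19 take 19 → i++
[i=3,j=4] A[i]=30>B[j]=19 take 19 → j++
[i=3,j=5] A[i]=30>B[j]=20 take 20 → j++
[i=3,j=6] A[i]=30>B[j]=21 take 21 → j++
[i=3,j=7] A[i]=30<=B[j]=34 take 30 → i++

i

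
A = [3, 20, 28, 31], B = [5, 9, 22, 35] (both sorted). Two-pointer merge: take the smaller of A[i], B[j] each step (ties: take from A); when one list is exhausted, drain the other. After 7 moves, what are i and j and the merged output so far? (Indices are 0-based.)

i=4, j=3, merged so far=[3, 5, 9, 20, 22, 28, 31]

[i=0,j=0] A[i]=3<=B[j]=5 take 3 → i++
[i=1,j=0] A[i]=20>B[j]=5 take 5 → j++
[i=1,j=1] A[i]=20>B[j]=9 take 9 → j++
[i=1,j=2] A[i]=20<=B[j]=22 take 20 → i++
[i=2,j=2] A[i]=28>B[j]=22 take 22 → j++
[i=2,j=3] A[i]=28<=B[j]=35 take 28 → i++
[i=3,j=3] A[i]=31<=B[j]=35 take 31 → i++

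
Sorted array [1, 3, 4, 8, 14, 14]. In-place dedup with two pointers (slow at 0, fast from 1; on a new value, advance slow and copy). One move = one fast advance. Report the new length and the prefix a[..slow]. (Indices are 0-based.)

slow=0 fast=1: a[fast]=3≠a[slow]=1 write a[1]=3, slow++,fast++
slow=1 fast=2: a[fast]=4≠a[slow]=3 write a[2]=4, slow++,fast++
slow=2 fast=3: a[fast]=8≠a[slow]=4 write a[3]=8, slow++,fast++
slow=3 fast=4: a[fast]=14≠a[slow]=8 write a[4]=14, slow++,fast++
slow=4 fast=5: a[fast]=14=a[slow] dup, fast++

length 5; prefix = [1, 3, 4, 8, 14]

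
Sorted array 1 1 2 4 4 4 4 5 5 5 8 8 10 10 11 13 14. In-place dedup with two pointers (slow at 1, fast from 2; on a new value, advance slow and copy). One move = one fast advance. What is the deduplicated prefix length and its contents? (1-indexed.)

(s=1,f=2) a[fast]=1=a[slow] dup → fast++
(s=1,f=3) a[fast]=2≠a[slow]=1 write a[2]=2 → slow++,fast++
(s=2,f=4) a[fast]=4≠a[slow]=2 write a[3]=4 → slow++,fast++
(s=3,f=5) a[fast]=4=a[slow] dup → fast++
(s=3,f=6) a[fast]=4=a[slow] dup → fast++
(s=3,f=7) a[fast]=4=a[slow] dup → fast++
(s=3,f=8) a[fast]=5≠a[slow]=4 write a[4]=5 → slow++,fast++
(s=4,f=9) a[fast]=5=a[slow] dup → fast++
(s=4,f=10) a[fast]=5=a[slow] dup → fast++
(s=4,f=11) a[fast]=8≠a[slow]=5 write a[5]=8 → slow++,fast++
(s=5,f=12) a[fast]=8=a[slow] dup → fast++
(s=5,f=13) a[fast]=10≠a[slow]=8 write a[6]=10 → slow++,fast++
(s=6,f=14) a[fast]=10=a[slow] dup → fast++
(s=6,f=15) a[fast]=11≠a[slow]=10 write a[7]=11 → slow++,fast++
(s=7,f=16) a[fast]=13≠a[slow]=11 write a[8]=13 → slow++,fast++
(s=8,f=17) a[fast]=14≠a[slow]=13 write a[9]=14 → slow++,fast++

length 9; prefix = [1, 2, 4, 5, 8, 10, 11, 13, 14]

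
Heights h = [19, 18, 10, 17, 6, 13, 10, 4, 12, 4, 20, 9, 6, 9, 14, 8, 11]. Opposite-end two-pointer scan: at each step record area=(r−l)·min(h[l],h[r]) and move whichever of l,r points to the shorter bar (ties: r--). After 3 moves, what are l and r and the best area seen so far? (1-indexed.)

l=1, r=14, best area=196

l=1 r=17: min(19,11)*16=176 best=176 *, r--
l=1 r=16: min(19,8)*15=120 best=176, r--
l=1 r=15: min(19,14)*14=196 best=196 *, r--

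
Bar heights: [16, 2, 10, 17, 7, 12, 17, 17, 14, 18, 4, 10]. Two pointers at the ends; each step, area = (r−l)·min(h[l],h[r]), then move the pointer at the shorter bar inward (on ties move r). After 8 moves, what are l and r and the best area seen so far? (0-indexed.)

[0,11] min(16,10)*11=110 best=110 * → r--
[0,10] min(16,4)*10=40 best=110 → r--
[0,9] min(16,18)*9=144 best=144 * → l++
[1,9] min(2,18)*8=16 best=144 → l++
[2,9] min(10,18)*7=70 best=144 → l++
[3,9] min(17,18)*6=102 best=144 → l++
[4,9] min(7,18)*5=35 best=144 → l++
[5,9] min(12,18)*4=48 best=144 → l++

l=6, r=9, best area=144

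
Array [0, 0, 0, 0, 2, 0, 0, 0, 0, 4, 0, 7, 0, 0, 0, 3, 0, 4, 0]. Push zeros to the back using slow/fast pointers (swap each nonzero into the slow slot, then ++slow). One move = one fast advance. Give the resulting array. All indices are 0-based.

[2, 4, 7, 3, 4, 0, 0, 0, 0, 0, 0, 0, 0, 0, 0, 0, 0, 0, 0]

slow=0 fast=0: a[fast]=0, fast++
slow=0 fast=1: a[fast]=0, fast++
slow=0 fast=2: a[fast]=0, fast++
slow=0 fast=3: a[fast]=0, fast++
slow=0 fast=4: a[fast]=2≠0 swap→a[0]=2, slow++,fast++
slow=1 fast=5: a[fast]=0, fast++
slow=1 fast=6: a[fast]=0, fast++
slow=1 fast=7: a[fast]=0, fast++
slow=1 fast=8: a[fast]=0, fast++
slow=1 fast=9: a[fast]=4≠0 swap→a[1]=4, slow++,fast++
slow=2 fast=10: a[fast]=0, fast++
slow=2 fast=11: a[fast]=7≠0 swap→a[2]=7, slow++,fast++
slow=3 fast=12: a[fast]=0, fast++
slow=3 fast=13: a[fast]=0, fast++
slow=3 fast=14: a[fast]=0, fast++
slow=3 fast=15: a[fast]=3≠0 swap→a[3]=3, slow++,fast++
slow=4 fast=16: a[fast]=0, fast++
slow=4 fast=17: a[fast]=4≠0 swap→a[4]=4, slow++,fast++
slow=5 fast=18: a[fast]=0, fast++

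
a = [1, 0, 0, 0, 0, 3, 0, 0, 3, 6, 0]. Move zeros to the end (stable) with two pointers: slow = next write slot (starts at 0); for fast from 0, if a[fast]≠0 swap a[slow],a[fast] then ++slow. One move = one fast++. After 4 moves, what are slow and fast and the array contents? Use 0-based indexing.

(s=0,f=0) a[fast]=1≠0 swap→a[0]=1 → slow++,fast++
(s=1,f=1) a[fast]=0 → fast++
(s=1,f=2) a[fast]=0 → fast++
(s=1,f=3) a[fast]=0 → fast++

slow=1, fast=4, a=[1, 0, 0, 0, 0, 3, 0, 0, 3, 6, 0]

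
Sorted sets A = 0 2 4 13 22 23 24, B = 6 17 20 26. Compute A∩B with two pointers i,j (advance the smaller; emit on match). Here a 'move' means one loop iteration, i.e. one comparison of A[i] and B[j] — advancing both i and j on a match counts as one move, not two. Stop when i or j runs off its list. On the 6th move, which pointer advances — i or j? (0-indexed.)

i=0 j=0: 0<6, i++
i=1 j=0: 2<6, i++
i=2 j=0: 4<6, i++
i=3 j=0: 13>6, j++
i=3 j=1: 13<17, i++
i=4 j=1: 22>17, j++

j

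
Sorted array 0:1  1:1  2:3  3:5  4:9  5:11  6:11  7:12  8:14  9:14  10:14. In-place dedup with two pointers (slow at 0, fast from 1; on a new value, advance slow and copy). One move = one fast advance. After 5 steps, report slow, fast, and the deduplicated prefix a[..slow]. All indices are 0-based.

slow=4, fast=6, prefix=[1, 3, 5, 9, 11]

(s=0,f=1) a[fast]=1=a[slow] dup → fast++
(s=0,f=2) a[fast]=3≠a[slow]=1 write a[1]=3 → slow++,fast++
(s=1,f=3) a[fast]=5≠a[slow]=3 write a[2]=5 → slow++,fast++
(s=2,f=4) a[fast]=9≠a[slow]=5 write a[3]=9 → slow++,fast++
(s=3,f=5) a[fast]=11≠a[slow]=9 write a[4]=11 → slow++,fast++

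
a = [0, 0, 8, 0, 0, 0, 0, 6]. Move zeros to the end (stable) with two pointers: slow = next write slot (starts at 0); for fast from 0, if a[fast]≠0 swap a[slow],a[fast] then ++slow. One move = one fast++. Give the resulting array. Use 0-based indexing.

[8, 6, 0, 0, 0, 0, 0, 0]

slow=0 fast=0: a[fast]=0, fast++
slow=0 fast=1: a[fast]=0, fast++
slow=0 fast=2: a[fast]=8≠0 swap→a[0]=8, slow++,fast++
slow=1 fast=3: a[fast]=0, fast++
slow=1 fast=4: a[fast]=0, fast++
slow=1 fast=5: a[fast]=0, fast++
slow=1 fast=6: a[fast]=0, fast++
slow=1 fast=7: a[fast]=6≠0 swap→a[1]=6, slow++,fast++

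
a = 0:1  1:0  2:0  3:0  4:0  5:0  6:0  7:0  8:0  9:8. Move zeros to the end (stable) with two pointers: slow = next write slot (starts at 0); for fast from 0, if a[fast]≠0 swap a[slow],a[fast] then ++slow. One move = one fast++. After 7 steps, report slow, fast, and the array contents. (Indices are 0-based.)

(s=0,f=0) a[fast]=1≠0 swap→a[0]=1 → slow++,fast++
(s=1,f=1) a[fast]=0 → fast++
(s=1,f=2) a[fast]=0 → fast++
(s=1,f=3) a[fast]=0 → fast++
(s=1,f=4) a[fast]=0 → fast++
(s=1,f=5) a[fast]=0 → fast++
(s=1,f=6) a[fast]=0 → fast++

slow=1, fast=7, a=[1, 0, 0, 0, 0, 0, 0, 0, 0, 8]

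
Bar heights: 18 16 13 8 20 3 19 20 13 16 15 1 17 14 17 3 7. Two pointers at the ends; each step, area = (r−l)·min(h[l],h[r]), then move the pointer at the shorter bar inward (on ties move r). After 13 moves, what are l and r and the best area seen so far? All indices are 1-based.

[1,17] min(18,7)*16=112 best=112 * → r--
[1,16] min(18,3)*15=45 best=112 → r--
[1,15] min(18,17)*14=238 best=238 * → r--
[1,14] min(18,14)*13=182 best=238 → r--
[1,13] min(18,17)*12=204 best=238 → r--
[1,12] min(18,1)*11=11 best=238 → r--
[1,11] min(18,15)*10=150 best=238 → r--
[1,10] min(18,16)*9=144 best=238 → r--
[1,9] min(18,13)*8=104 best=238 → r--
[1,8] min(18,20)*7=126 best=238 → l++
[2,8] min(16,20)*6=96 best=238 → l++
[3,8] min(13,20)*5=65 best=238 → l++
[4,8] min(8,20)*4=32 best=238 → l++

l=5, r=8, best area=238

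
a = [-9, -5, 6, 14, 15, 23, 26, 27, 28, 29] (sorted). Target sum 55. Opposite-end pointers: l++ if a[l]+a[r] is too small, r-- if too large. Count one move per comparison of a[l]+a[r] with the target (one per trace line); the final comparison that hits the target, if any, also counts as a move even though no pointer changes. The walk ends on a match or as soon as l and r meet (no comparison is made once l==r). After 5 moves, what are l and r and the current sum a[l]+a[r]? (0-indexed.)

l=5, r=9, sum=52

[0,9] -9+29=20 <55 → l++
[1,9] -5+29=24 <55 → l++
[2,9] 6+29=35 <55 → l++
[3,9] 14+29=43 <55 → l++
[4,9] 15+29=44 <55 → l++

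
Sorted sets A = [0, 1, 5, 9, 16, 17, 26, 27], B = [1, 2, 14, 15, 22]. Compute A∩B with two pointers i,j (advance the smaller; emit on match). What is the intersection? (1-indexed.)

intersection = [1]

i=1 j=1: 0<1, i++
i=2 j=1: 1==1 emit, i++,j++
i=3 j=2: 5>2, j++
i=3 j=3: 5<14, i++
i=4 j=3: 9<14, i++
i=5 j=3: 16>14, j++
i=5 j=4: 16>15, j++
i=5 j=5: 16<22, i++
i=6 j=5: 17<22, i++
i=7 j=5: 26>22, j++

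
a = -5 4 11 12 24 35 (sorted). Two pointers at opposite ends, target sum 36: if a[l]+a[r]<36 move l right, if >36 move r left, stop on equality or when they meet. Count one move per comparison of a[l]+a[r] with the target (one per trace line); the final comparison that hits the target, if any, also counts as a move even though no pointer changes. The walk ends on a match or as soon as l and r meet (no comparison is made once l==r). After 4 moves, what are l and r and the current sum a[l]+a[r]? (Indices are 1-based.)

[1,6] -5+35=30 <36 → l++
[2,6] 4+35=39 >36 → r--
[2,5] 4+24=28 <36 → l++
[3,5] 11+24=35 <36 → l++

l=4, r=5, sum=36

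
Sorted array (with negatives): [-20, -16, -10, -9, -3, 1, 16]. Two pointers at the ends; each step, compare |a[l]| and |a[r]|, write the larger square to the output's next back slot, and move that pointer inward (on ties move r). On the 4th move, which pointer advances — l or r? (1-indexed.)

[1,7] |-20|>|16| out[7]=400 → l++
[2,7] |-16|<=|16| out[6]=256 → r--
[2,6] |-16|>|1| out[5]=256 → l++
[3,6] |-10|>|1| out[4]=100 → l++

l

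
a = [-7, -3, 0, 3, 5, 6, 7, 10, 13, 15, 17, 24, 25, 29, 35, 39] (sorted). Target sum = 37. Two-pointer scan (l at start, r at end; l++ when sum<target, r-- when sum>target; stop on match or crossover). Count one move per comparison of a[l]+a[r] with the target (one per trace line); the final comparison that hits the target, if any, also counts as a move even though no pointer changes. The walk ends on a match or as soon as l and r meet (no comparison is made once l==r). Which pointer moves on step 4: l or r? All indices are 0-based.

[0,15] -7+39=32 <37 → l++
[1,15] -3+39=36 <37 → l++
[2,15] 0+39=39 >37 → r--
[2,14] 0+35=35 <37 → l++

l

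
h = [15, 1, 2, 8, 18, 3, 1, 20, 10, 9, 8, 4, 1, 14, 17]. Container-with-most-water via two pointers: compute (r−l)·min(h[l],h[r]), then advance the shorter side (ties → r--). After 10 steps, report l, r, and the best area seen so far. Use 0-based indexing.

l=4, r=8, best area=210

l=0 r=14: min(15,17)*14=210 best=210 *, l++
l=1 r=14: min(1,17)*13=13 best=210, l++
l=2 r=14: min(2,17)*12=24 best=210, l++
l=3 r=14: min(8,17)*11=88 best=210, l++
l=4 r=14: min(18,17)*10=170 best=210, r--
l=4 r=13: min(18,14)*9=126 best=210, r--
l=4 r=12: min(18,1)*8=8 best=210, r--
l=4 r=11: min(18,4)*7=28 best=210, r--
l=4 r=10: min(18,8)*6=48 best=210, r--
l=4 r=9: min(18,9)*5=45 best=210, r--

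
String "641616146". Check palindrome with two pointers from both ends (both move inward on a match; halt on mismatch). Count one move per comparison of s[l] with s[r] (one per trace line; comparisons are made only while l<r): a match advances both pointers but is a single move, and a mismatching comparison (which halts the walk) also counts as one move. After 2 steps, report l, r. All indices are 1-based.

l=3, r=7

[1,9] '6'=='6' → l++,r--
[2,8] '4'=='4' → l++,r--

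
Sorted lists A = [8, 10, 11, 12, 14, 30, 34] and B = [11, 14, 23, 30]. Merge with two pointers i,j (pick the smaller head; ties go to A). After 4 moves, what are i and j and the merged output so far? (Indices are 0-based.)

i=3, j=1, merged so far=[8, 10, 11, 11]

[i=0,j=0] A[i]=8<=B[j]=11 take 8 → i++
[i=1,j=0] A[i]=10<=B[j]=11 take 10 → i++
[i=2,j=0] A[i]=11<=B[j]=11 take 11 → i++
[i=3,j=0] A[i]=12>B[j]=11 take 11 → j++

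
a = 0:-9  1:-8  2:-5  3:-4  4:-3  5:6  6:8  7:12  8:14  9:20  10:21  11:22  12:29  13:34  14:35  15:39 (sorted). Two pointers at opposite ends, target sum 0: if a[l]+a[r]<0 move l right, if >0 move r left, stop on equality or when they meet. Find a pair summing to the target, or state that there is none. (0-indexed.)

(-8, 8)

l=0 r=15: -9+39=30 >0, r--
l=0 r=14: -9+35=26 >0, r--
l=0 r=13: -9+34=25 >0, r--
l=0 r=12: -9+29=20 >0, r--
l=0 r=11: -9+22=13 >0, r--
l=0 r=10: -9+21=12 >0, r--
l=0 r=9: -9+20=11 >0, r--
l=0 r=8: -9+14=5 >0, r--
l=0 r=7: -9+12=3 >0, r--
l=0 r=6: -9+8=-1 <0, l++
l=1 r=6: -8+8=0, found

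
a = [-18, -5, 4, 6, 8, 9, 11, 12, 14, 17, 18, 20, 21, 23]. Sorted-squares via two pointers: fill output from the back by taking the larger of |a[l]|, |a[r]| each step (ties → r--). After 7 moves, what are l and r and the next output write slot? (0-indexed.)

l=0 r=13: |-18|<=|23| out[13]=529, r--
l=0 r=12: |-18|<=|21| out[12]=441, r--
l=0 r=11: |-18|<=|20| out[11]=400, r--
l=0 r=10: |-18|<=|18| out[10]=324, r--
l=0 r=9: |-18|>|17| out[9]=324, l++
l=1 r=9: |-5|<=|17| out[8]=289, r--
l=1 r=8: |-5|<=|14| out[7]=196, r--

l=1, r=7, next write slot=6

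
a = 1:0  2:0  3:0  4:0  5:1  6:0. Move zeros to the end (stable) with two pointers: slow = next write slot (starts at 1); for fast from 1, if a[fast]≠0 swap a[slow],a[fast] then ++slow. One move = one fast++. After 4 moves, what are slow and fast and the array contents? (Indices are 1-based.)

(s=1,f=1) a[fast]=0 → fast++
(s=1,f=2) a[fast]=0 → fast++
(s=1,f=3) a[fast]=0 → fast++
(s=1,f=4) a[fast]=0 → fast++

slow=1, fast=5, a=[0, 0, 0, 0, 1, 0]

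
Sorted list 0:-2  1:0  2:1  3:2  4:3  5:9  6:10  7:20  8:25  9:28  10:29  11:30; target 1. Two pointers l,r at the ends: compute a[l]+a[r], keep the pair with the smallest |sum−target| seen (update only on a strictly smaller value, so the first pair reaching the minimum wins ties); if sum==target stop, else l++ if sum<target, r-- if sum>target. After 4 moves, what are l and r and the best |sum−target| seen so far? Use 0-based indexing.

l=0, r=7, best |Δ|=22

l=0 r=11: -2+30=28 d=27 *, r--
l=0 r=10: -2+29=27 d=26 *, r--
l=0 r=9: -2+28=26 d=25 *, r--
l=0 r=8: -2+25=23 d=22 *, r--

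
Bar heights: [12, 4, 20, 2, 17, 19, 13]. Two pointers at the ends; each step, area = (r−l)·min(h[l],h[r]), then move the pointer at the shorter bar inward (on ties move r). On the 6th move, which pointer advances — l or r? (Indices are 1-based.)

r

l=1 r=7: min(12,13)*6=72 best=72 *, l++
l=2 r=7: min(4,13)*5=20 best=72, l++
l=3 r=7: min(20,13)*4=52 best=72, r--
l=3 r=6: min(20,19)*3=57 best=72, r--
l=3 r=5: min(20,17)*2=34 best=72, r--
l=3 r=4: min(20,2)*1=2 best=72, r--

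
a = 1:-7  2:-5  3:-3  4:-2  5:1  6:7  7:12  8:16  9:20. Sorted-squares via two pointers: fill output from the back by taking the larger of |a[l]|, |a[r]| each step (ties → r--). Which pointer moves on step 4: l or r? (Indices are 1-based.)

r

l=1 r=9: |-7|<=|20| out[9]=400, r--
l=1 r=8: |-7|<=|16| out[8]=256, r--
l=1 r=7: |-7|<=|12| out[7]=144, r--
l=1 r=6: |-7|<=|7| out[6]=49, r--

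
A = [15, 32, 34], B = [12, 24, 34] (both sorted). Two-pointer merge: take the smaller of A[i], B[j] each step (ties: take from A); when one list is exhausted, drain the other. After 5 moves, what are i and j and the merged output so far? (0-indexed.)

i=3, j=2, merged so far=[12, 15, 24, 32, 34]

i=0 j=0: A[i]=15>B[j]=12 take 12, j++
i=0 j=1: A[i]=15<=B[j]=24 take 15, i++
i=1 j=1: A[i]=32>B[j]=24 take 24, j++
i=1 j=2: A[i]=32<=B[j]=34 take 32, i++
i=2 j=2: A[i]=34<=B[j]=34 take 34, i++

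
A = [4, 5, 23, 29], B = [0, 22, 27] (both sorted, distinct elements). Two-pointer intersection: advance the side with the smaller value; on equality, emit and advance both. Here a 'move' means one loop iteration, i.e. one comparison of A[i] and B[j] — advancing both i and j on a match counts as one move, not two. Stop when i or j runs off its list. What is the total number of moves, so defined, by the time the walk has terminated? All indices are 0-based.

6 moves

i=0 j=0: 4>0, j++
i=0 j=1: 4<22, i++
i=1 j=1: 5<22, i++
i=2 j=1: 23>22, j++
i=2 j=2: 23<27, i++
i=3 j=2: 29>27, j++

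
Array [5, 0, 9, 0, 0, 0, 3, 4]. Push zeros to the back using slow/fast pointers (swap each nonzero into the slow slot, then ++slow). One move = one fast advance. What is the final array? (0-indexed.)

[5, 9, 3, 4, 0, 0, 0, 0]

slow=0 fast=0: a[fast]=5≠0 swap→a[0]=5, slow++,fast++
slow=1 fast=1: a[fast]=0, fast++
slow=1 fast=2: a[fast]=9≠0 swap→a[1]=9, slow++,fast++
slow=2 fast=3: a[fast]=0, fast++
slow=2 fast=4: a[fast]=0, fast++
slow=2 fast=5: a[fast]=0, fast++
slow=2 fast=6: a[fast]=3≠0 swap→a[2]=3, slow++,fast++
slow=3 fast=7: a[fast]=4≠0 swap→a[3]=4, slow++,fast++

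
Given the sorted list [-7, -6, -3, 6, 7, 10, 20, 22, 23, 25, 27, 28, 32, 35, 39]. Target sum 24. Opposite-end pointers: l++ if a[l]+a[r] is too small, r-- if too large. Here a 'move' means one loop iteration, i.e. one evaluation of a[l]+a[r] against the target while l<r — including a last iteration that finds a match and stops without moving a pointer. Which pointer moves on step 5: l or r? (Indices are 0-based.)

l

l=0 r=14: -7+39=32 >24, r--
l=0 r=13: -7+35=28 >24, r--
l=0 r=12: -7+32=25 >24, r--
l=0 r=11: -7+28=21 <24, l++
l=1 r=11: -6+28=22 <24, l++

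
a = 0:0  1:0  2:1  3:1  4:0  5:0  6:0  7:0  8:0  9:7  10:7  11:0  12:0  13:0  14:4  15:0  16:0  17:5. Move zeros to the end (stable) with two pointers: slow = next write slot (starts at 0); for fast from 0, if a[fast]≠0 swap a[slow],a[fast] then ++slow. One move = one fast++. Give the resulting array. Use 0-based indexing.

slow=0 fast=0: a[fast]=0, fast++
slow=0 fast=1: a[fast]=0, fast++
slow=0 fast=2: a[fast]=1≠0 swap→a[0]=1, slow++,fast++
slow=1 fast=3: a[fast]=1≠0 swap→a[1]=1, slow++,fast++
slow=2 fast=4: a[fast]=0, fast++
slow=2 fast=5: a[fast]=0, fast++
slow=2 fast=6: a[fast]=0, fast++
slow=2 fast=7: a[fast]=0, fast++
slow=2 fast=8: a[fast]=0, fast++
slow=2 fast=9: a[fast]=7≠0 swap→a[2]=7, slow++,fast++
slow=3 fast=10: a[fast]=7≠0 swap→a[3]=7, slow++,fast++
slow=4 fast=11: a[fast]=0, fast++
slow=4 fast=12: a[fast]=0, fast++
slow=4 fast=13: a[fast]=0, fast++
slow=4 fast=14: a[fast]=4≠0 swap→a[4]=4, slow++,fast++
slow=5 fast=15: a[fast]=0, fast++
slow=5 fast=16: a[fast]=0, fast++
slow=5 fast=17: a[fast]=5≠0 swap→a[5]=5, slow++,fast++

[1, 1, 7, 7, 4, 5, 0, 0, 0, 0, 0, 0, 0, 0, 0, 0, 0, 0]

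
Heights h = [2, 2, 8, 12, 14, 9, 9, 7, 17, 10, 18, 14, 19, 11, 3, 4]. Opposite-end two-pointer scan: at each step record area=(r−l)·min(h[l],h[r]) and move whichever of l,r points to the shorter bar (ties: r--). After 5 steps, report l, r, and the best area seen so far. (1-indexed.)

l=1 r=16: min(2,4)*15=30 best=30 *, l++
l=2 r=16: min(2,4)*14=28 best=30, l++
l=3 r=16: min(8,4)*13=52 best=52 *, r--
l=3 r=15: min(8,3)*12=36 best=52, r--
l=3 r=14: min(8,11)*11=88 best=88 *, l++

l=4, r=14, best area=88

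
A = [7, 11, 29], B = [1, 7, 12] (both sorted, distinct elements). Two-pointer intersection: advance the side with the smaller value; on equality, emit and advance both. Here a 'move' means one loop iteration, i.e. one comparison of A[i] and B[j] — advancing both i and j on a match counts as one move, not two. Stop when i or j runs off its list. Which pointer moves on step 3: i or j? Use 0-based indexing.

i=0 j=0: 7>1, j++
i=0 j=1: 7==7 emit, i++,j++
i=1 j=2: 11<12, i++

i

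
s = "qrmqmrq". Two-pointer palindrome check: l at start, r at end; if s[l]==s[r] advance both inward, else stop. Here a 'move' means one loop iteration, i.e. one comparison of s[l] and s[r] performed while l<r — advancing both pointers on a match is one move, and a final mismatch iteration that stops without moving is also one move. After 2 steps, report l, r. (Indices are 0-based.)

l=2, r=4

l=0 r=6: 'q'=='q', l++,r--
l=1 r=5: 'r'=='r', l++,r--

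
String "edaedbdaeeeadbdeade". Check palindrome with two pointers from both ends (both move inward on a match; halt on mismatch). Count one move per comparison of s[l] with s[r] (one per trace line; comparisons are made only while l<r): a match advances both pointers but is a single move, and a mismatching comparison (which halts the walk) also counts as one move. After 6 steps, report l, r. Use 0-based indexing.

l=0 r=18: 'e'=='e', l++,r--
l=1 r=17: 'd'=='d', l++,r--
l=2 r=16: 'a'=='a', l++,r--
l=3 r=15: 'e'=='e', l++,r--
l=4 r=14: 'd'=='d', l++,r--
l=5 r=13: 'b'=='b', l++,r--

l=6, r=12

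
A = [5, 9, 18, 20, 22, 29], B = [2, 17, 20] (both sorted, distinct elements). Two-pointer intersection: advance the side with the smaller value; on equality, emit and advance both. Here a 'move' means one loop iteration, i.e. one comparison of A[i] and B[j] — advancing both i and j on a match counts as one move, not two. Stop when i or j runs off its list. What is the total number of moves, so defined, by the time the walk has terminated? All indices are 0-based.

i=0 j=0: 5>2, j++
i=0 j=1: 5<17, i++
i=1 j=1: 9<17, i++
i=2 j=1: 18>17, j++
i=2 j=2: 18<20, i++
i=3 j=2: 20==20 emit, i++,j++

6 moves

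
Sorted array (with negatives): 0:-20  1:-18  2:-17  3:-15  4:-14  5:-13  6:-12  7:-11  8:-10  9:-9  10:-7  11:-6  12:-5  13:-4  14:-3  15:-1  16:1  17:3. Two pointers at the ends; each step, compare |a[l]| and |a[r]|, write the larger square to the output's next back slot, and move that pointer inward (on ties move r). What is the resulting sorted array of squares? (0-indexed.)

l=0 r=17: |-20|>|3| out[17]=400, l++
l=1 r=17: |-18|>|3| out[16]=324, l++
l=2 r=17: |-17|>|3| out[15]=289, l++
l=3 r=17: |-15|>|3| out[14]=225, l++
l=4 r=17: |-14|>|3| out[13]=196, l++
l=5 r=17: |-13|>|3| out[12]=169, l++
l=6 r=17: |-12|>|3| out[11]=144, l++
l=7 r=17: |-11|>|3| out[10]=121, l++
l=8 r=17: |-10|>|3| out[9]=100, l++
l=9 r=17: |-9|>|3| out[8]=81, l++
l=10 r=17: |-7|>|3| out[7]=49, l++
l=11 r=17: |-6|>|3| out[6]=36, l++
l=12 r=17: |-5|>|3| out[5]=25, l++
l=13 r=17: |-4|>|3| out[4]=16, l++
l=14 r=17: |-3|<=|3| out[3]=9, r--
l=14 r=16: |-3|>|1| out[2]=9, l++
l=15 r=16: |-1|<=|1| out[1]=1, r--
l=15 r=15: |-1|<=|-1| out[0]=1, r--

[1, 1, 9, 9, 16, 25, 36, 49, 81, 100, 121, 144, 169, 196, 225, 289, 324, 400]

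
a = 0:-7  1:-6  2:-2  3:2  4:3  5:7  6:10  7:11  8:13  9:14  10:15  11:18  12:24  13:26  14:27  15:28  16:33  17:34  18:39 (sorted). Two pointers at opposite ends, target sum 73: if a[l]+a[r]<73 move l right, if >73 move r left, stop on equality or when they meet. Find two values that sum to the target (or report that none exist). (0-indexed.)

[0,18] -7+39=32 <73 → l++
[1,18] -6+39=33 <73 → l++
[2,18] -2+39=37 <73 → l++
[3,18] 2+39=41 <73 → l++
[4,18] 3+39=42 <73 → l++
[5,18] 7+39=46 <73 → l++
[6,18] 10+39=49 <73 → l++
[7,18] 11+39=50 <73 → l++
[8,18] 13+39=52 <73 → l++
[9,18] 14+39=53 <73 → l++
[10,18] 15+39=54 <73 → l++
[11,18] 18+39=57 <73 → l++
[12,18] 24+39=63 <73 → l++
[13,18] 26+39=65 <73 → l++
[14,18] 27+39=66 <73 → l++
[15,18] 28+39=67 <73 → l++
[16,18] 33+39=72 <73 → l++
[17,18] 34+39=73 → found

(34, 39)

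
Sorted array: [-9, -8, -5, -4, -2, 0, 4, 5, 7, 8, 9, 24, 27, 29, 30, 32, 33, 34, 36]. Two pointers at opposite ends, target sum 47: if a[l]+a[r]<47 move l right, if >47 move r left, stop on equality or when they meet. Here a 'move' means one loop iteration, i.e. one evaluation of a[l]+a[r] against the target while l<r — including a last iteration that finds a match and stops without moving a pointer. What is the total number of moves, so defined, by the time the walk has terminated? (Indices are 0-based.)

18 moves

[0,18] -9+36=27 <47 → l++
[1,18] -8+36=28 <47 → l++
[2,18] -5+36=31 <47 → l++
[3,18] -4+36=32 <47 → l++
[4,18] -2+36=34 <47 → l++
[5,18] 0+36=36 <47 → l++
[6,18] 4+36=40 <47 → l++
[7,18] 5+36=41 <47 → l++
[8,18] 7+36=43 <47 → l++
[9,18] 8+36=44 <47 → l++
[10,18] 9+36=45 <47 → l++
[11,18] 24+36=60 >47 → r--
[11,17] 24+34=58 >47 → r--
[11,16] 24+33=57 >47 → r--
[11,15] 24+32=56 >47 → r--
[11,14] 24+30=54 >47 → r--
[11,13] 24+29=53 >47 → r--
[11,12] 24+27=51 >47 → r--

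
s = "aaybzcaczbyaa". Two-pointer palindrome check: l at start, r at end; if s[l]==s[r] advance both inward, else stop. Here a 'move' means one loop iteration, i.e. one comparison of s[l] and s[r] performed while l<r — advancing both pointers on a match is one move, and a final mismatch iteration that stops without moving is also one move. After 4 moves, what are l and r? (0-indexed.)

[0,12] 'a'=='a' → l++,r--
[1,11] 'a'=='a' → l++,r--
[2,10] 'y'=='y' → l++,r--
[3,9] 'b'=='b' → l++,r--

l=4, r=8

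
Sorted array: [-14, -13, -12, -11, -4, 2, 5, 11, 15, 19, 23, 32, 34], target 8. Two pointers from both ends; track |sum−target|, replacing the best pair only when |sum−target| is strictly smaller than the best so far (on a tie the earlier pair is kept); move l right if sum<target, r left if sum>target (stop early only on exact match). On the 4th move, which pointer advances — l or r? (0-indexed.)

[0,12] -14+34=20 d=12 * → r--
[0,11] -14+32=18 d=10 * → r--
[0,10] -14+23=9 d=1 * → r--
[0,9] -14+19=5 d=3 → l++

l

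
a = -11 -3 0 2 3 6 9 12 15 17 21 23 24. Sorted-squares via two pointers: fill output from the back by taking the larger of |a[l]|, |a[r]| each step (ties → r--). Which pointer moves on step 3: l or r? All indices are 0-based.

[0,12] |-11|<=|24| out[12]=576 → r--
[0,11] |-11|<=|23| out[11]=529 → r--
[0,10] |-11|<=|21| out[10]=441 → r--

r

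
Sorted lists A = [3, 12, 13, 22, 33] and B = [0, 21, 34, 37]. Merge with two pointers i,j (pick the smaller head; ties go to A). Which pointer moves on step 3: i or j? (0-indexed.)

i

i=0 j=0: A[i]=3>B[j]=0 take 0, j++
i=0 j=1: A[i]=3<=B[j]=21 take 3, i++
i=1 j=1: A[i]=12<=B[j]=21 take 12, i++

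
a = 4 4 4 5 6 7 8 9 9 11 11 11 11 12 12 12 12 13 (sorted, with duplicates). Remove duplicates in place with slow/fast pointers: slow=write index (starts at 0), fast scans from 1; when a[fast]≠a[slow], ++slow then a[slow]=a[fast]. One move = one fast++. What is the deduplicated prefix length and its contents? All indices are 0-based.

slow=0 fast=1: a[fast]=4=a[slow] dup, fast++
slow=0 fast=2: a[fast]=4=a[slow] dup, fast++
slow=0 fast=3: a[fast]=5≠a[slow]=4 write a[1]=5, slow++,fast++
slow=1 fast=4: a[fast]=6≠a[slow]=5 write a[2]=6, slow++,fast++
slow=2 fast=5: a[fast]=7≠a[slow]=6 write a[3]=7, slow++,fast++
slow=3 fast=6: a[fast]=8≠a[slow]=7 write a[4]=8, slow++,fast++
slow=4 fast=7: a[fast]=9≠a[slow]=8 write a[5]=9, slow++,fast++
slow=5 fast=8: a[fast]=9=a[slow] dup, fast++
slow=5 fast=9: a[fast]=11≠a[slow]=9 write a[6]=11, slow++,fast++
slow=6 fast=10: a[fast]=11=a[slow] dup, fast++
slow=6 fast=11: a[fast]=11=a[slow] dup, fast++
slow=6 fast=12: a[fast]=11=a[slow] dup, fast++
slow=6 fast=13: a[fast]=12≠a[slow]=11 write a[7]=12, slow++,fast++
slow=7 fast=14: a[fast]=12=a[slow] dup, fast++
slow=7 fast=15: a[fast]=12=a[slow] dup, fast++
slow=7 fast=16: a[fast]=12=a[slow] dup, fast++
slow=7 fast=17: a[fast]=13≠a[slow]=12 write a[8]=13, slow++,fast++

length 9; prefix = [4, 5, 6, 7, 8, 9, 11, 12, 13]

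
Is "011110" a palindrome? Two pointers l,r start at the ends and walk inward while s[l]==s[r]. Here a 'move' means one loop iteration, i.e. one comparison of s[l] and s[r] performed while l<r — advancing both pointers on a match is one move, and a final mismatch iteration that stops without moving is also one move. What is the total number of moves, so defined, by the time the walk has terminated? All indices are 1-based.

3 moves

l=1 r=6: '0'=='0', l++,r--
l=2 r=5: '1'=='1', l++,r--
l=3 r=4: '1'=='1', l++,r--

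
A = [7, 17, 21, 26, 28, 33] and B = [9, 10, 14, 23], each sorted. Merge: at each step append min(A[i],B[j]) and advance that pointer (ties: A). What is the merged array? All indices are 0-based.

[7, 9, 10, 14, 17, 21, 23, 26, 28, 33]

i=0 j=0: A[i]=7<=B[j]=9 take 7, i++
i=1 j=0: A[i]=17>B[j]=9 take 9, j++
i=1 j=1: A[i]=17>B[j]=10 take 10, j++
i=1 j=2: A[i]=17>B[j]=14 take 14, j++
i=1 j=3: A[i]=17<=B[j]=23 take 17, i++
i=2 j=3: A[i]=21<=B[j]=23 take 21, i++
i=3 j=3: A[i]=26>B[j]=23 take 23, j++
i=3 j=4: B done, take A[i]=26, i++
i=4 j=4: B done, take A[i]=28, i++
i=5 j=4: B done, take A[i]=33, i++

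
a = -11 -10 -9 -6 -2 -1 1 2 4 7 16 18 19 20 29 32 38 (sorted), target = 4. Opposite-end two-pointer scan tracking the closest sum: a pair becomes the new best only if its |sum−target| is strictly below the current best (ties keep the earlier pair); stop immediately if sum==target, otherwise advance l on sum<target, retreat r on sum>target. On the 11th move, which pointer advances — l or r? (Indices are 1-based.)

l

[1,17] -11+38=27 d=23 * → r--
[1,16] -11+32=21 d=17 * → r--
[1,15] -11+29=18 d=14 * → r--
[1,14] -11+20=9 d=5 * → r--
[1,13] -11+19=8 d=4 * → r--
[1,12] -11+18=7 d=3 * → r--
[1,11] -11+16=5 d=1 * → r--
[1,10] -11+7=-4 d=8 → l++
[2,10] -10+7=-3 d=7 → l++
[3,10] -9+7=-2 d=6 → l++
[4,10] -6+7=1 d=3 → l++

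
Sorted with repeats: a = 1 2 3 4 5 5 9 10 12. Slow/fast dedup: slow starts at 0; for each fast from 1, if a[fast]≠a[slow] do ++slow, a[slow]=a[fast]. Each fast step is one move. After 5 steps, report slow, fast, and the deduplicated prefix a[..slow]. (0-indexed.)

slow=4, fast=6, prefix=[1, 2, 3, 4, 5]

slow=0 fast=1: a[fast]=2≠a[slow]=1 write a[1]=2, slow++,fast++
slow=1 fast=2: a[fast]=3≠a[slow]=2 write a[2]=3, slow++,fast++
slow=2 fast=3: a[fast]=4≠a[slow]=3 write a[3]=4, slow++,fast++
slow=3 fast=4: a[fast]=5≠a[slow]=4 write a[4]=5, slow++,fast++
slow=4 fast=5: a[fast]=5=a[slow] dup, fast++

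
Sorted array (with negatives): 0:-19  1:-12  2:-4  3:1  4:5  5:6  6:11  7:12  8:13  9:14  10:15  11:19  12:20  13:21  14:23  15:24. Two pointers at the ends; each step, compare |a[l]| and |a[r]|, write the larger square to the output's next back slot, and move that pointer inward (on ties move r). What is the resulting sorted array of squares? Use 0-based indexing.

[1, 16, 25, 36, 121, 144, 144, 169, 196, 225, 361, 361, 400, 441, 529, 576]

l=0 r=15: |-19|<=|24| out[15]=576, r--
l=0 r=14: |-19|<=|23| out[14]=529, r--
l=0 r=13: |-19|<=|21| out[13]=441, r--
l=0 r=12: |-19|<=|20| out[12]=400, r--
l=0 r=11: |-19|<=|19| out[11]=361, r--
l=0 r=10: |-19|>|15| out[10]=361, l++
l=1 r=10: |-12|<=|15| out[9]=225, r--
l=1 r=9: |-12|<=|14| out[8]=196, r--
l=1 r=8: |-12|<=|13| out[7]=169, r--
l=1 r=7: |-12|<=|12| out[6]=144, r--
l=1 r=6: |-12|>|11| out[5]=144, l++
l=2 r=6: |-4|<=|11| out[4]=121, r--
l=2 r=5: |-4|<=|6| out[3]=36, r--
l=2 r=4: |-4|<=|5| out[2]=25, r--
l=2 r=3: |-4|>|1| out[1]=16, l++
l=3 r=3: |1|<=|1| out[0]=1, r--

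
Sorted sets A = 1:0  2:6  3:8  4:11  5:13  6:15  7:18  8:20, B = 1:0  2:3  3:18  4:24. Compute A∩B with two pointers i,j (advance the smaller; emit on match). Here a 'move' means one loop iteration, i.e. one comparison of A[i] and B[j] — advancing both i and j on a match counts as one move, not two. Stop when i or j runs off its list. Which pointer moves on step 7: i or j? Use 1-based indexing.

[i=1,j=1] 0==0 emit → i++,j++
[i=2,j=2] 6>3 → j++
[i=2,j=3] 6<18 → i++
[i=3,j=3] 8<18 → i++
[i=4,j=3] 11<18 → i++
[i=5,j=3] 13<18 → i++
[i=6,j=3] 15<18 → i++

i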